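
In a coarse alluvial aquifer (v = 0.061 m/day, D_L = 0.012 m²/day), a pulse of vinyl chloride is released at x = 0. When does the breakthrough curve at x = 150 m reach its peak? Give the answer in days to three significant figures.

For the 1D instantaneous-source solution, setting ∂C/∂t = 0 at fixed x gives v²t² + 2Dt − x² = 0, so t = (√(D² + v²x²) − D)/v².
√(D² + v²x²) = √(0.012² + 0.061² × 150²) = 9.150; v² = 0.003721.
t = (9.150 − 0.012)/0.003721 = 2460 days (vs. the pure-advection estimate x/v = 2460 d).

2460 days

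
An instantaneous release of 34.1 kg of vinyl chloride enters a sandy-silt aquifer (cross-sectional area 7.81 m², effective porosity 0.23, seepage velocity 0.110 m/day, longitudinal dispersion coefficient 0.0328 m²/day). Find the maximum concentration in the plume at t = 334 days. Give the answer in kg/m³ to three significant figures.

1.62 kg/m³

The peak of an instantaneous 1D plume sits at x = vt; there the Gaussian factor is 1 and C_max = M/(n_e·A·√(4πDt)), where n_e·A is the pore area the mass is dissolved in.
√(4πDt) = √(4π × 0.0328 × 334) = 11.73 m, so C_max = 34.1/(0.23 × 7.81 × 11.73) = 1.62 kg/m³.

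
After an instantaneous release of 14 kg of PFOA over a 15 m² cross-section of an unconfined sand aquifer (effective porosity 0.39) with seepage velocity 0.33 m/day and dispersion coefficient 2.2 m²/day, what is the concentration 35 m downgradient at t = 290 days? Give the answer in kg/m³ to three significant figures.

For an instantaneous plane source, C(x,t) = M/(n_e·A·√(4πDt)) · exp(−(x−vt)²/(4Dt)), with n_e·A the pore (flow) area.
Plume center vt = 0.33 × 290 = 95.7 m, so the well at 35 m is 60.7 m upgradient of the peak.
√(4πDt) = 89.54 m, giving peak height M/(n_e·A·√(4πDt)) = 14/(0.39 × 15 × 89.54) = 0.02673 kg/m³.
(x−vt)²/(4Dt) = (-60.7)²/(4 × 2.2 × 290) = 1.444; exp(−1.444) = 0.2360.
C = 0.02673 × 0.2360 = 0.00631 kg/m³.

0.00631 kg/m³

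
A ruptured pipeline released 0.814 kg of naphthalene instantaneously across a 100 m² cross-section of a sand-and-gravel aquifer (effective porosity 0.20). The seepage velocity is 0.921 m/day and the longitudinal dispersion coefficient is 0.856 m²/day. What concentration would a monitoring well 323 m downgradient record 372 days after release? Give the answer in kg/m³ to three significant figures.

For an instantaneous plane source, C(x,t) = M/(n_e·A·√(4πDt)) · exp(−(x−vt)²/(4Dt)), with n_e·A the pore (flow) area.
Plume center vt = 0.921 × 372 = 342.612 m, so the well at 323 m is 19.612 m upgradient of the peak.
√(4πDt) = 63.26 m, giving peak height M/(n_e·A·√(4πDt)) = 0.814/(0.20 × 100 × 63.26) = 0.0006434 kg/m³.
(x−vt)²/(4Dt) = (-19.612)²/(4 × 0.856 × 372) = 0.3020; exp(−0.3020) = 0.7393.
C = 0.0006434 × 0.7393 = 0.000476 kg/m³.

0.000476 kg/m³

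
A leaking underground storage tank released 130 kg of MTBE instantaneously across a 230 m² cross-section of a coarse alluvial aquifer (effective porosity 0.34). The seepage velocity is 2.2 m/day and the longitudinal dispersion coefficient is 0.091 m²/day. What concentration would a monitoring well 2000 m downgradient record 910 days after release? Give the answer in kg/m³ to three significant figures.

0.0509 kg/m³

For an instantaneous plane source, C(x,t) = M/(n_e·A·√(4πDt)) · exp(−(x−vt)²/(4Dt)), with n_e·A the pore (flow) area.
Plume center vt = 2.2 × 910 = 2002 m, so the well at 2000 m is 2 m upgradient of the peak.
√(4πDt) = 32.26 m, giving peak height M/(n_e·A·√(4πDt)) = 130/(0.34 × 230 × 32.26) = 0.05153 kg/m³.
(x−vt)²/(4Dt) = (-2)²/(4 × 0.091 × 910) = 0.01208; exp(−0.01208) = 0.9880.
C = 0.05153 × 0.9880 = 0.0509 kg/m³.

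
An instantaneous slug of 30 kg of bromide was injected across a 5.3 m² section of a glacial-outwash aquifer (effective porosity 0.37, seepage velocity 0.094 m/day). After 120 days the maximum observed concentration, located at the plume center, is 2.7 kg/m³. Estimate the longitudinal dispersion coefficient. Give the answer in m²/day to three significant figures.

At the plume center C_max = M/(n_e·A·√(4πDt)), so D = M²/(4πt·(n_e·A·C_max)²).
n_e·A·C_max = 0.37 × 5.3 × 2.7 = 5.295 kg/m.
D = 30²/(4π × 120 × 5.295²) = 0.0213 m²/day.

0.0213 m²/day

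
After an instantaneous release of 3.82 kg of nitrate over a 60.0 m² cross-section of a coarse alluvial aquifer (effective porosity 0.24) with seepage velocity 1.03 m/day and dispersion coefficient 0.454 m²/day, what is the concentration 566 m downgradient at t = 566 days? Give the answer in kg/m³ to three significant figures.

0.00353 kg/m³

For an instantaneous plane source, C(x,t) = M/(n_e·A·√(4πDt)) · exp(−(x−vt)²/(4Dt)), with n_e·A the pore (flow) area.
Plume center vt = 1.03 × 566 = 582.98 m, so the well at 566 m is 16.98 m upgradient of the peak.
√(4πDt) = 56.83 m, giving peak height M/(n_e·A·√(4πDt)) = 3.82/(0.24 × 60.0 × 56.83) = 0.004668 kg/m³.
(x−vt)²/(4Dt) = (-16.98)²/(4 × 0.454 × 566) = 0.2805; exp(−0.2805) = 0.7554.
C = 0.004668 × 0.7554 = 0.00353 kg/m³.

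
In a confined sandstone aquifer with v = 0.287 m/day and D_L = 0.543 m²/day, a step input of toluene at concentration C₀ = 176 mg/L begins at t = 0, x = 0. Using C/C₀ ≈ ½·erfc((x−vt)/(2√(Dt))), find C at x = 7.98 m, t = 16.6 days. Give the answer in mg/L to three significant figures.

39.5 mg/L

For a continuous step input, C/C₀ ≈ ½·erfc((x−vt)/(2√(Dt))).
vt = 0.287 × 16.6 = 4.7642 m and 2√(Dt) = 2√(0.543 × 16.6) = 6.005 m.
Argument (x−vt)/(2√(Dt)) = (7.98 − 4.7642)/6.005 = 0.5355; ½·erfc(0.5355) = 0.2244.
C = 176 × 0.2244 = 39.5 mg/L.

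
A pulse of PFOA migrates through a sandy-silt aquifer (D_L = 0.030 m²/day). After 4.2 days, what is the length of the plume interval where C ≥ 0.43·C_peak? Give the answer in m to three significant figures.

1.30 m

The plume is Gaussian with σ = √(2Dt) = √(2 × 0.030 × 4.2) = 0.5020 m.
C/C_peak = exp(−Δx²/(2σ²)) = 0.43 ⇒ Δx = σ·√(−2 ln 0.43) = 0.5020 × 1.299 = 0.6521 m.
Width = 2Δx = 1.30 m.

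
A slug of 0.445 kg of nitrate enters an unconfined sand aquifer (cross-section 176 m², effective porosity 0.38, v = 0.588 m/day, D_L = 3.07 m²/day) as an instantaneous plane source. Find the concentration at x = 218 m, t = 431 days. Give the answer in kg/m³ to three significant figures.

For an instantaneous plane source, C(x,t) = M/(n_e·A·√(4πDt)) · exp(−(x−vt)²/(4Dt)), with n_e·A the pore (flow) area.
Plume center vt = 0.588 × 431 = 253.428 m, so the well at 218 m is 35.428 m upgradient of the peak.
√(4πDt) = 128.9 m, giving peak height M/(n_e·A·√(4πDt)) = 0.445/(0.38 × 176 × 128.9) = 5.162e-05 kg/m³.
(x−vt)²/(4Dt) = (-35.428)²/(4 × 3.07 × 431) = 0.2371; exp(−0.2371) = 0.7889.
C = 5.162e-05 × 0.7889 = 4.07e-05 kg/m³.

4.07e-05 kg/m³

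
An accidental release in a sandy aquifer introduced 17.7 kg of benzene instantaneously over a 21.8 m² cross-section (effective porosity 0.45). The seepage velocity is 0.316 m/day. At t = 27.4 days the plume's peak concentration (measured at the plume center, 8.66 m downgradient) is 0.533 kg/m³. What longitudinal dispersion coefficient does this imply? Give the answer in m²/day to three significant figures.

0.0333 m²/day

At the plume center C_max = M/(n_e·A·√(4πDt)), so D = M²/(4πt·(n_e·A·C_max)²).
n_e·A·C_max = 0.45 × 21.8 × 0.533 = 5.229 kg/m.
D = 17.7²/(4π × 27.4 × 5.229²) = 0.0333 m²/day.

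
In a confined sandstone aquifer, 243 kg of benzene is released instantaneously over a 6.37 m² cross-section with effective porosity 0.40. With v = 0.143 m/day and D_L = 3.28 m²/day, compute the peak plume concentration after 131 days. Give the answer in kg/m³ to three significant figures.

1.30 kg/m³

The peak of an instantaneous 1D plume sits at x = vt; there the Gaussian factor is 1 and C_max = M/(n_e·A·√(4πDt)), where n_e·A is the pore area the mass is dissolved in.
√(4πDt) = √(4π × 3.28 × 131) = 73.48 m, so C_max = 243/(0.40 × 6.37 × 73.48) = 1.30 kg/m³.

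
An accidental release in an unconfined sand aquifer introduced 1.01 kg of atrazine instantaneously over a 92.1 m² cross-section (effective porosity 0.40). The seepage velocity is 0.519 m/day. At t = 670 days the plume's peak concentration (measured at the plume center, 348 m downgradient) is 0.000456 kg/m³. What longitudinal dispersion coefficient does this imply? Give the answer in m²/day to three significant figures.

0.429 m²/day

At the plume center C_max = M/(n_e·A·√(4πDt)), so D = M²/(4πt·(n_e·A·C_max)²).
n_e·A·C_max = 0.40 × 92.1 × 0.000456 = 0.01680 kg/m.
D = 1.01²/(4π × 670 × 0.01680²) = 0.429 m²/day.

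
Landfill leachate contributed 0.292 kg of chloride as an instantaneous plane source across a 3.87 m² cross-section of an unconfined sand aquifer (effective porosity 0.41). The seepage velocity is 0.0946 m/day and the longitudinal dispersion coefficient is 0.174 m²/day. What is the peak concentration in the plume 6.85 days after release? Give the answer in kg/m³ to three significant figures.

The peak of an instantaneous 1D plume sits at x = vt; there the Gaussian factor is 1 and C_max = M/(n_e·A·√(4πDt)), where n_e·A is the pore area the mass is dissolved in.
√(4πDt) = √(4π × 0.174 × 6.85) = 3.870 m, so C_max = 0.292/(0.41 × 3.87 × 3.870) = 0.0476 kg/m³.

0.0476 kg/m³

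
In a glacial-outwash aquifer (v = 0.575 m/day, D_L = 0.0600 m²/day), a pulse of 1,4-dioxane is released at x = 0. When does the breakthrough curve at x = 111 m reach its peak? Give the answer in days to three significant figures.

For the 1D instantaneous-source solution, setting ∂C/∂t = 0 at fixed x gives v²t² + 2Dt − x² = 0, so t = (√(D² + v²x²) − D)/v².
√(D² + v²x²) = √(0.0600² + 0.575² × 111²) = 63.83; v² = 0.330625.
t = (63.83 − 0.0600)/0.330625 = 193 days (vs. the pure-advection estimate x/v = 193 d).

193 days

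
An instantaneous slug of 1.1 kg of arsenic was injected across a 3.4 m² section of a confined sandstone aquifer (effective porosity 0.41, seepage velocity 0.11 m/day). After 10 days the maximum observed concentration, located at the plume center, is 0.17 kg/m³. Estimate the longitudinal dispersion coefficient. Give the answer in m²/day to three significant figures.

At the plume center C_max = M/(n_e·A·√(4πDt)), so D = M²/(4πt·(n_e·A·C_max)²).
n_e·A·C_max = 0.41 × 3.4 × 0.17 = 0.2370 kg/m.
D = 1.1²/(4π × 10 × 0.2370²) = 0.171 m²/day.

0.171 m²/day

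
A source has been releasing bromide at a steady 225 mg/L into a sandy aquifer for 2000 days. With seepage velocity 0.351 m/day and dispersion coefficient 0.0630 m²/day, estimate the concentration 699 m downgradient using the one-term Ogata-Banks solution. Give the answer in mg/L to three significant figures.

129 mg/L

For a continuous step input, C/C₀ ≈ ½·erfc((x−vt)/(2√(Dt))).
vt = 0.351 × 2000 = 702 m and 2√(Dt) = 2√(0.0630 × 2000) = 22.45 m.
Argument (x−vt)/(2√(Dt)) = (699 − 702)/22.45 = -0.1336; ½·erfc(-0.1336) = 0.5749.
C = 225 × 0.5749 = 129 mg/L.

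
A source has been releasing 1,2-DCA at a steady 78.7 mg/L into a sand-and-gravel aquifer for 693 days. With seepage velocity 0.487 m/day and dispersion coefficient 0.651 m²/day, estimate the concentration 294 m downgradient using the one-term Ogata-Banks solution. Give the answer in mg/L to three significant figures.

72.9 mg/L

For a continuous step input, C/C₀ ≈ ½·erfc((x−vt)/(2√(Dt))).
vt = 0.487 × 693 = 337.491 m and 2√(Dt) = 2√(0.651 × 693) = 42.48 m.
Argument (x−vt)/(2√(Dt)) = (294 − 337.491)/42.48 = -1.024; ½·erfc(-1.024) = 0.9262.
C = 78.7 × 0.9262 = 72.9 mg/L.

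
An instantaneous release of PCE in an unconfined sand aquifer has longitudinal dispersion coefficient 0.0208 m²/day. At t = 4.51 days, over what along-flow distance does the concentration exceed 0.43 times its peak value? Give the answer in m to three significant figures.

1.13 m

The plume is Gaussian with σ = √(2Dt) = √(2 × 0.0208 × 4.51) = 0.4331 m.
C/C_peak = exp(−Δx²/(2σ²)) = 0.43 ⇒ Δx = σ·√(−2 ln 0.43) = 0.4331 × 1.299 = 0.5626 m.
Width = 2Δx = 1.13 m.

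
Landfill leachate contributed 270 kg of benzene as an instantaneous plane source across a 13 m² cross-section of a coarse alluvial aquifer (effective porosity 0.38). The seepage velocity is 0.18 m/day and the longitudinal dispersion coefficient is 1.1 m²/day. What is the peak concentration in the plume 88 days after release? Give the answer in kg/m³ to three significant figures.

The peak of an instantaneous 1D plume sits at x = vt; there the Gaussian factor is 1 and C_max = M/(n_e·A·√(4πDt)), where n_e·A is the pore area the mass is dissolved in.
√(4πDt) = √(4π × 1.1 × 88) = 34.88 m, so C_max = 270/(0.38 × 13 × 34.88) = 1.57 kg/m³.

1.57 kg/m³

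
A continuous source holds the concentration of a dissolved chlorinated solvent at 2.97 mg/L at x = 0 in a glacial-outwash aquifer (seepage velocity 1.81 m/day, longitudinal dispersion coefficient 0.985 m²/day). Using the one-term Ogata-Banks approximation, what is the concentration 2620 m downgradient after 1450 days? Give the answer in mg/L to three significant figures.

For a continuous step input, C/C₀ ≈ ½·erfc((x−vt)/(2√(Dt))).
vt = 1.81 × 1450 = 2624.5 m and 2√(Dt) = 2√(0.985 × 1450) = 75.58 m.
Argument (x−vt)/(2√(Dt)) = (2620 − 2624.5)/75.58 = -0.05954; ½·erfc(-0.05954) = 0.5336.
C = 2.97 × 0.5336 = 1.58 mg/L.

1.58 mg/L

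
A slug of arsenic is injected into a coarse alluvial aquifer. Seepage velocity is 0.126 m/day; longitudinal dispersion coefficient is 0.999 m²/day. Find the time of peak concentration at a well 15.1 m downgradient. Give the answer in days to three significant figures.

For the 1D instantaneous-source solution, setting ∂C/∂t = 0 at fixed x gives v²t² + 2Dt − x² = 0, so t = (√(D² + v²x²) − D)/v².
√(D² + v²x²) = √(0.999² + 0.126² × 15.1²) = 2.149; v² = 0.015876.
t = (2.149 − 0.999)/0.015876 = 72.4 days (vs. the pure-advection estimate x/v = 120 d).

72.4 days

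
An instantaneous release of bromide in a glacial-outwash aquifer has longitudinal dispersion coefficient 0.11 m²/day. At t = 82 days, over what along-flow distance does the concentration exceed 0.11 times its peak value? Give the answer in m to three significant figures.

The plume is Gaussian with σ = √(2Dt) = √(2 × 0.11 × 82) = 4.247 m.
C/C_peak = exp(−Δx²/(2σ²)) = 0.11 ⇒ Δx = σ·√(−2 ln 0.11) = 4.247 × 2.101 = 8.923 m.
Width = 2Δx = 17.8 m.

17.8 m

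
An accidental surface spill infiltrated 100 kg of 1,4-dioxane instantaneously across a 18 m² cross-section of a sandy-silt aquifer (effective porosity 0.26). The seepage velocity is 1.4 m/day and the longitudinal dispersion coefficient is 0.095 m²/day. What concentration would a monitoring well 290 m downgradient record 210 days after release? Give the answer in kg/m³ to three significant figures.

For an instantaneous plane source, C(x,t) = M/(n_e·A·√(4πDt)) · exp(−(x−vt)²/(4Dt)), with n_e·A the pore (flow) area.
Plume center vt = 1.4 × 210 = 294 m, so the well at 290 m is 4 m upgradient of the peak.
√(4πDt) = 15.83 m, giving peak height M/(n_e·A·√(4πDt)) = 100/(0.26 × 18 × 15.83) = 1.350 kg/m³.
(x−vt)²/(4Dt) = (-4)²/(4 × 0.095 × 210) = 0.2005; exp(−0.2005) = 0.8183.
C = 1.350 × 0.8183 = 1.10 kg/m³.

1.10 kg/m³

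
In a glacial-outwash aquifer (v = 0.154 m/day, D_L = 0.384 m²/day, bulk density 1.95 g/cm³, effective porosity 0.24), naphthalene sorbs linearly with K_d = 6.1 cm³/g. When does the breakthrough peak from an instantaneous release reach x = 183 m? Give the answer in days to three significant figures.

59300 days

Retardation factor R = 1 + ρ_b·K_d/n = 1 + 1.95 × 6.1/0.24 = 50.56.
Sorption retards both mechanisms: v_R = v/R = 0.003046 m/day, D_R = D/R = 0.007595 m²/day.
Peak time from v_R²t² + 2D_R t − x² = 0: t = (√(D_R² + v_R²x²) − D_R)/v_R².
√(D_R² + v_R²x²) = √(0.007595² + 0.003046² × 183²) = 0.5575; v_R² = 9.278e-06.
t = (0.5575 − 0.007595)/9.278e-06 = 59300 days.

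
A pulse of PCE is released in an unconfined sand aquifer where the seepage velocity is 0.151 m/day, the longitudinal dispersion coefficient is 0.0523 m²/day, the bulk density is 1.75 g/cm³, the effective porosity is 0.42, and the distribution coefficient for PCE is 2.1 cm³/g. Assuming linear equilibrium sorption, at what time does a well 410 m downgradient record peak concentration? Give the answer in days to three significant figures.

26500 days

Retardation factor R = 1 + ρ_b·K_d/n = 1 + 1.75 × 2.1/0.42 = 9.750.
Sorption retards both mechanisms: v_R = v/R = 0.01549 m/day, D_R = D/R = 0.005364 m²/day.
Peak time from v_R²t² + 2D_R t − x² = 0: t = (√(D_R² + v_R²x²) − D_R)/v_R².
√(D_R² + v_R²x²) = √(0.005364² + 0.01549² × 410²) = 6.351; v_R² = 0.0002399.
t = (6.351 − 0.005364)/0.0002399 = 26500 days.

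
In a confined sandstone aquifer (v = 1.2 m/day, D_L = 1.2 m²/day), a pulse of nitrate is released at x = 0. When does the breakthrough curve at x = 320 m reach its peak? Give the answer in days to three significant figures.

266 days

For the 1D instantaneous-source solution, setting ∂C/∂t = 0 at fixed x gives v²t² + 2Dt − x² = 0, so t = (√(D² + v²x²) − D)/v².
√(D² + v²x²) = √(1.2² + 1.2² × 320²) = 384.0; v² = 1.44.
t = (384.0 − 1.2)/1.44 = 266 days (vs. the pure-advection estimate x/v = 267 d).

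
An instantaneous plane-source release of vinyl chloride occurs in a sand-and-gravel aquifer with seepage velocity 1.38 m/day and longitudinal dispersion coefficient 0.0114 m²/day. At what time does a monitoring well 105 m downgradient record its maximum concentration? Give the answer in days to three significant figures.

For the 1D instantaneous-source solution, setting ∂C/∂t = 0 at fixed x gives v²t² + 2Dt − x² = 0, so t = (√(D² + v²x²) − D)/v².
√(D² + v²x²) = √(0.0114² + 1.38² × 105²) = 144.9; v² = 1.9044.
t = (144.9 − 0.0114)/1.9044 = 76.1 days (vs. the pure-advection estimate x/v = 76.1 d).

76.1 days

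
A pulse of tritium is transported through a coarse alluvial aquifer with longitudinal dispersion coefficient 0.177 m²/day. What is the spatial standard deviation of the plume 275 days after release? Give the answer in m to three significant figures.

Dispersive spreading gives a Gaussian with σ² = 2Dt; advection only shifts the center.
σ = √(2 × 0.177 × 275) = 9.87 m.

9.87 m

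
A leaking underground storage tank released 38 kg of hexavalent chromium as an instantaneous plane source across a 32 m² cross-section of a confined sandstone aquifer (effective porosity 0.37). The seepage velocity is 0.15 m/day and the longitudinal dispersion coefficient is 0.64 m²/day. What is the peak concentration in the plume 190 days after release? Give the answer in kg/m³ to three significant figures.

The peak of an instantaneous 1D plume sits at x = vt; there the Gaussian factor is 1 and C_max = M/(n_e·A·√(4πDt)), where n_e·A is the pore area the mass is dissolved in.
√(4πDt) = √(4π × 0.64 × 190) = 39.09 m, so C_max = 38/(0.37 × 32 × 39.09) = 0.0821 kg/m³.

0.0821 kg/m³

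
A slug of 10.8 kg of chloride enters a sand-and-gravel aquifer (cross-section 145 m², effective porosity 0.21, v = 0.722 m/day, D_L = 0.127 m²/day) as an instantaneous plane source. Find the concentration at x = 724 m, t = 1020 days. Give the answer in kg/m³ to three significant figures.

0.00652 kg/m³

For an instantaneous plane source, C(x,t) = M/(n_e·A·√(4πDt)) · exp(−(x−vt)²/(4Dt)), with n_e·A the pore (flow) area.
Plume center vt = 0.722 × 1020 = 736.44 m, so the well at 724 m is 12.44 m upgradient of the peak.
√(4πDt) = 40.35 m, giving peak height M/(n_e·A·√(4πDt)) = 10.8/(0.21 × 145 × 40.35) = 0.008790 kg/m³.
(x−vt)²/(4Dt) = (-12.44)²/(4 × 0.127 × 1020) = 0.2987; exp(−0.2987) = 0.7418.
C = 0.008790 × 0.7418 = 0.00652 kg/m³.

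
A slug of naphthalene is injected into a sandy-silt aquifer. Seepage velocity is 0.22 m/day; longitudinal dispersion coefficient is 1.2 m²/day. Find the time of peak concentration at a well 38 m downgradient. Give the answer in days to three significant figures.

150 days

For the 1D instantaneous-source solution, setting ∂C/∂t = 0 at fixed x gives v²t² + 2Dt − x² = 0, so t = (√(D² + v²x²) − D)/v².
√(D² + v²x²) = √(1.2² + 0.22² × 38²) = 8.446; v² = 0.0484.
t = (8.446 − 1.2)/0.0484 = 150 days (vs. the pure-advection estimate x/v = 173 d).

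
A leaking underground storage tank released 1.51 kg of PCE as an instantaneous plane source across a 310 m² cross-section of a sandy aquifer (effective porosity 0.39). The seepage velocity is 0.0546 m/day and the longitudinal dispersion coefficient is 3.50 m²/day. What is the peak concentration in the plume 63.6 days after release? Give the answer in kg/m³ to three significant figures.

0.000236 kg/m³

The peak of an instantaneous 1D plume sits at x = vt; there the Gaussian factor is 1 and C_max = M/(n_e·A·√(4πDt)), where n_e·A is the pore area the mass is dissolved in.
√(4πDt) = √(4π × 3.50 × 63.6) = 52.89 m, so C_max = 1.51/(0.39 × 310 × 52.89) = 0.000236 kg/m³.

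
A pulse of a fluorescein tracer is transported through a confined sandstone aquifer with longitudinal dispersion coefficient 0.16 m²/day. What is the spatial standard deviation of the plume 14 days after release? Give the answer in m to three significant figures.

Dispersive spreading gives a Gaussian with σ² = 2Dt; advection only shifts the center.
σ = √(2 × 0.16 × 14) = 2.12 m.

2.12 m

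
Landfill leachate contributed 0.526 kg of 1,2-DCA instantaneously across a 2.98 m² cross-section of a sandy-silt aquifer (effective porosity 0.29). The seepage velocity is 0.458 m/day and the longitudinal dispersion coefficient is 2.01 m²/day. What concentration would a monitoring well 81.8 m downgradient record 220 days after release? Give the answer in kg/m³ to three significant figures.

For an instantaneous plane source, C(x,t) = M/(n_e·A·√(4πDt)) · exp(−(x−vt)²/(4Dt)), with n_e·A the pore (flow) area.
Plume center vt = 0.458 × 220 = 100.76 m, so the well at 81.8 m is 18.96 m upgradient of the peak.
√(4πDt) = 74.54 m, giving peak height M/(n_e·A·√(4πDt)) = 0.526/(0.29 × 2.98 × 74.54) = 0.008165 kg/m³.
(x−vt)²/(4Dt) = (-18.96)²/(4 × 2.01 × 220) = 0.2032; exp(−0.2032) = 0.8161.
C = 0.008165 × 0.8161 = 0.00666 kg/m³.

0.00666 kg/m³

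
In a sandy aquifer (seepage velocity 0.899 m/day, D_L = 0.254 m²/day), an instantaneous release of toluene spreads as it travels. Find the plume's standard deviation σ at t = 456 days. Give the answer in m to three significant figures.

Dispersive spreading gives a Gaussian with σ² = 2Dt; advection only shifts the center.
σ = √(2 × 0.254 × 456) = 15.2 m.

15.2 m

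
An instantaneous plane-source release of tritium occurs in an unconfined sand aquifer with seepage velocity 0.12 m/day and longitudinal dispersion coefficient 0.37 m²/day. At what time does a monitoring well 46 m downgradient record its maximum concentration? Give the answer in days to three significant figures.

For the 1D instantaneous-source solution, setting ∂C/∂t = 0 at fixed x gives v²t² + 2Dt − x² = 0, so t = (√(D² + v²x²) − D)/v².
√(D² + v²x²) = √(0.37² + 0.12² × 46²) = 5.532; v² = 0.0144.
t = (5.532 − 0.37)/0.0144 = 358 days (vs. the pure-advection estimate x/v = 383 d).

358 days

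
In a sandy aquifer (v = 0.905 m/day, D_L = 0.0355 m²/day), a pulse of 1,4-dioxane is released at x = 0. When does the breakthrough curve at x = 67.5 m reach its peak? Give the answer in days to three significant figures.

For the 1D instantaneous-source solution, setting ∂C/∂t = 0 at fixed x gives v²t² + 2Dt − x² = 0, so t = (√(D² + v²x²) − D)/v².
√(D² + v²x²) = √(0.0355² + 0.905² × 67.5²) = 61.09; v² = 0.819025.
t = (61.09 − 0.0355)/0.819025 = 74.5 days (vs. the pure-advection estimate x/v = 74.6 d).

74.5 days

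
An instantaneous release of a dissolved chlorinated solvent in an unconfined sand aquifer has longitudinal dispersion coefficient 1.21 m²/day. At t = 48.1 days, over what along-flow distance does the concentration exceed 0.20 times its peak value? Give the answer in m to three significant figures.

The plume is Gaussian with σ = √(2Dt) = √(2 × 1.21 × 48.1) = 10.79 m.
C/C_peak = exp(−Δx²/(2σ²)) = 0.20 ⇒ Δx = σ·√(−2 ln 0.20) = 10.79 × 1.794 = 19.36 m.
Width = 2Δx = 38.7 m.

38.7 m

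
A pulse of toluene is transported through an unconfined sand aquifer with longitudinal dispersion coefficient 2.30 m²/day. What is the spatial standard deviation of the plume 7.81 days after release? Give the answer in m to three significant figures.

Dispersive spreading gives a Gaussian with σ² = 2Dt; advection only shifts the center.
σ = √(2 × 2.30 × 7.81) = 5.99 m.

5.99 m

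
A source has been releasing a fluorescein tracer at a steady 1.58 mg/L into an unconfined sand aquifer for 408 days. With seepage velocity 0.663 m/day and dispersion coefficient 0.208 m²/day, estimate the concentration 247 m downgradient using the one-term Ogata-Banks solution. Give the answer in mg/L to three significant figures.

1.52 mg/L

For a continuous step input, C/C₀ ≈ ½·erfc((x−vt)/(2√(Dt))).
vt = 0.663 × 408 = 270.504 m and 2√(Dt) = 2√(0.208 × 408) = 18.42 m.
Argument (x−vt)/(2√(Dt)) = (247 − 270.504)/18.42 = -1.276; ½·erfc(-1.276) = 0.9644.
C = 1.58 × 0.9644 = 1.52 mg/L.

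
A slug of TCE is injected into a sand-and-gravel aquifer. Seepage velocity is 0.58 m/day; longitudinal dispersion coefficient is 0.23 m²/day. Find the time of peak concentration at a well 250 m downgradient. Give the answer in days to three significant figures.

430 days

For the 1D instantaneous-source solution, setting ∂C/∂t = 0 at fixed x gives v²t² + 2Dt − x² = 0, so t = (√(D² + v²x²) − D)/v².
√(D² + v²x²) = √(0.23² + 0.58² × 250²) = 145.0; v² = 0.3364.
t = (145.0 − 0.23)/0.3364 = 430 days (vs. the pure-advection estimate x/v = 431 d).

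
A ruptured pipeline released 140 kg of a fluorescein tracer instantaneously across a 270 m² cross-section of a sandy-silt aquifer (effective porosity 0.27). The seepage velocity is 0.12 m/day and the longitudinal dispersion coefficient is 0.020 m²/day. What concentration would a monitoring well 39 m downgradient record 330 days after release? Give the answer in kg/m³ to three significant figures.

For an instantaneous plane source, C(x,t) = M/(n_e·A·√(4πDt)) · exp(−(x−vt)²/(4Dt)), with n_e·A the pore (flow) area.
Plume center vt = 0.12 × 330 = 39.6 m, so the well at 39 m is 0.6 m upgradient of the peak.
√(4πDt) = 9.107 m, giving peak height M/(n_e·A·√(4πDt)) = 140/(0.27 × 270 × 9.107) = 0.2109 kg/m³.
(x−vt)²/(4Dt) = (-0.6)²/(4 × 0.020 × 330) = 0.01364; exp(−0.01364) = 0.9865.
C = 0.2109 × 0.9865 = 0.208 kg/m³.

0.208 kg/m³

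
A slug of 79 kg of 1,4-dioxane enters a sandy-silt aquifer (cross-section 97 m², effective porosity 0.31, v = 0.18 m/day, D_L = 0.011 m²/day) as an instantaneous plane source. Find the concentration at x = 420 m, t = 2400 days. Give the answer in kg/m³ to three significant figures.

For an instantaneous plane source, C(x,t) = M/(n_e·A·√(4πDt)) · exp(−(x−vt)²/(4Dt)), with n_e·A the pore (flow) area.
Plume center vt = 0.18 × 2400 = 432 m, so the well at 420 m is 12 m upgradient of the peak.
√(4πDt) = 18.21 m, giving peak height M/(n_e·A·√(4πDt)) = 79/(0.31 × 97 × 18.21) = 0.1443 kg/m³.
(x−vt)²/(4Dt) = (-12)²/(4 × 0.011 × 2400) = 1.364; exp(−1.364) = 0.2556.
C = 0.1443 × 0.2556 = 0.0369 kg/m³.

0.0369 kg/m³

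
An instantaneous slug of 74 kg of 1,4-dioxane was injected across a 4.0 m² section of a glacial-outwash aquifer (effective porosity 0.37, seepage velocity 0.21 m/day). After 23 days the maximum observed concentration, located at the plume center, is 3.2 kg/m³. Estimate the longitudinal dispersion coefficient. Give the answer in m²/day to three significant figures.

At the plume center C_max = M/(n_e·A·√(4πDt)), so D = M²/(4πt·(n_e·A·C_max)²).
n_e·A·C_max = 0.37 × 4.0 × 3.2 = 4.736 kg/m.
D = 74²/(4π × 23 × 4.736²) = 0.845 m²/day.

0.845 m²/day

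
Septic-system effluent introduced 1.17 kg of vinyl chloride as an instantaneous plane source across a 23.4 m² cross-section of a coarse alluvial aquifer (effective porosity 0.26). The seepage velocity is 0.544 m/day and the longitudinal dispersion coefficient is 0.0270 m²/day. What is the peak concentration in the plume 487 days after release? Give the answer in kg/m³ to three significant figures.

The peak of an instantaneous 1D plume sits at x = vt; there the Gaussian factor is 1 and C_max = M/(n_e·A·√(4πDt)), where n_e·A is the pore area the mass is dissolved in.
√(4πDt) = √(4π × 0.0270 × 487) = 12.85 m, so C_max = 1.17/(0.26 × 23.4 × 12.85) = 0.0150 kg/m³.

0.0150 kg/m³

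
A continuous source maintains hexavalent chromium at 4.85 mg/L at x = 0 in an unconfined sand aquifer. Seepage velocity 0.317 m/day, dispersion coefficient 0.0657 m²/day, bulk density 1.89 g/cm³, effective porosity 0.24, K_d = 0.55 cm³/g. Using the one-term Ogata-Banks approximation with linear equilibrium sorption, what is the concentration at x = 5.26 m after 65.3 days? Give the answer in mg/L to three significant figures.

0.673 mg/L

Retardation factor R = 1 + ρ_b·K_d/n = 1 + 1.89 × 0.55/0.24 = 5.331.
Sorption retards both mechanisms: v_R = v/R = 0.05946 m/day, D_R = D/R = 0.01232 m²/day.
v_R·t = 0.05946 × 65.3 = 3.882738 m; 2√(D_R t) = 1.794 m; argument = (5.26 − 3.882738)/1.794 = 0.7677.
C = C₀ × ½·erfc(0.7677) = 4.85 × 0.1388 = 0.673 mg/L.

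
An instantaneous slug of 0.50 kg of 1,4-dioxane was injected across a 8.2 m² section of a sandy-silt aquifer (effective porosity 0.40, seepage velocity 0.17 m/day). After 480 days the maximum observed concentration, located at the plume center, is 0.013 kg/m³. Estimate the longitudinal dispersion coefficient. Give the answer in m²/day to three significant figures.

0.0228 m²/day

At the plume center C_max = M/(n_e·A·√(4πDt)), so D = M²/(4πt·(n_e·A·C_max)²).
n_e·A·C_max = 0.40 × 8.2 × 0.013 = 0.04264 kg/m.
D = 0.50²/(4π × 480 × 0.04264²) = 0.0228 m²/day.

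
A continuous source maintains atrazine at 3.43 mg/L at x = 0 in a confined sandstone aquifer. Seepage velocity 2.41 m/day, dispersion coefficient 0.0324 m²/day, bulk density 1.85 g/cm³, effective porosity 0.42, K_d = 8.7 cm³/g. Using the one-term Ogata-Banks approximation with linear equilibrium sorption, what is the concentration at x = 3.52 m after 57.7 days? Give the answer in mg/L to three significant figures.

1.79 mg/L

Retardation factor R = 1 + ρ_b·K_d/n = 1 + 1.85 × 8.7/0.42 = 39.32.
Sorption retards both mechanisms: v_R = v/R = 0.06129 m/day, D_R = D/R = 0.0008240 m²/day.
v_R·t = 0.06129 × 57.7 = 3.536433 m; 2√(D_R t) = 0.4361 m; argument = (3.52 − 3.536433)/0.4361 = -0.03768.
C = C₀ × ½·erfc(-0.03768) = 3.43 × 0.5212 = 1.79 mg/L.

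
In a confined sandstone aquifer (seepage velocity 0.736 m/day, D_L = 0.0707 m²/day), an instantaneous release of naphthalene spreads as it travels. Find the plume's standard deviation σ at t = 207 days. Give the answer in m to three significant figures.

5.41 m

Dispersive spreading gives a Gaussian with σ² = 2Dt; advection only shifts the center.
σ = √(2 × 0.0707 × 207) = 5.41 m.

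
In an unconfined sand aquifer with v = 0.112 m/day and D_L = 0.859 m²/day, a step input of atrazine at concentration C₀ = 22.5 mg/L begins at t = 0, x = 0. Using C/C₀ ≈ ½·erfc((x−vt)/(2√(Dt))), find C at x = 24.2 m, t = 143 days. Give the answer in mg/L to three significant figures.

6.77 mg/L

For a continuous step input, C/C₀ ≈ ½·erfc((x−vt)/(2√(Dt))).
vt = 0.112 × 143 = 16.016 m and 2√(Dt) = 2√(0.859 × 143) = 22.17 m.
Argument (x−vt)/(2√(Dt)) = (24.2 − 16.016)/22.17 = 0.3691; ½·erfc(0.3691) = 0.3008.
C = 22.5 × 0.3008 = 6.77 mg/L.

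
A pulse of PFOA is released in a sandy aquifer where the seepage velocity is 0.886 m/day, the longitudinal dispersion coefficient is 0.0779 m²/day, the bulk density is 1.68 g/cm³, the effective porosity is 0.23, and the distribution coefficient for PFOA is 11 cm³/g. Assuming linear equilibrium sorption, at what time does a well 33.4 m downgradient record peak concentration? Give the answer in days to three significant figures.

3060 days

Retardation factor R = 1 + ρ_b·K_d/n = 1 + 1.68 × 11/0.23 = 81.35.
Sorption retards both mechanisms: v_R = v/R = 0.01089 m/day, D_R = D/R = 0.0009576 m²/day.
Peak time from v_R²t² + 2D_R t − x² = 0: t = (√(D_R² + v_R²x²) − D_R)/v_R².
√(D_R² + v_R²x²) = √(0.0009576² + 0.01089² × 33.4²) = 0.3637; v_R² = 0.0001186.
t = (0.3637 − 0.0009576)/0.0001186 = 3060 days.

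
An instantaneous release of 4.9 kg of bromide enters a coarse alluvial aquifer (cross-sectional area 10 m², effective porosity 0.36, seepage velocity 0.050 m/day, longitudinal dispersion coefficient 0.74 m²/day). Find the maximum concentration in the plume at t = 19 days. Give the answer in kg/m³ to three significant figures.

0.102 kg/m³

The peak of an instantaneous 1D plume sits at x = vt; there the Gaussian factor is 1 and C_max = M/(n_e·A·√(4πDt)), where n_e·A is the pore area the mass is dissolved in.
√(4πDt) = √(4π × 0.74 × 19) = 13.29 m, so C_max = 4.9/(0.36 × 10 × 13.29) = 0.102 kg/m³.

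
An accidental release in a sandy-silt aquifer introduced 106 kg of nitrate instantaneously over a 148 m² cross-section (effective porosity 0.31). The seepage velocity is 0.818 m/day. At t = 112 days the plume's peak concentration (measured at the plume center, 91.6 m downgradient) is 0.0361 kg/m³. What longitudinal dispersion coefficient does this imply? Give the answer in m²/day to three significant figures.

2.91 m²/day

At the plume center C_max = M/(n_e·A·√(4πDt)), so D = M²/(4πt·(n_e·A·C_max)²).
n_e·A·C_max = 0.31 × 148 × 0.0361 = 1.656 kg/m.
D = 106²/(4π × 112 × 1.656²) = 2.91 m²/day.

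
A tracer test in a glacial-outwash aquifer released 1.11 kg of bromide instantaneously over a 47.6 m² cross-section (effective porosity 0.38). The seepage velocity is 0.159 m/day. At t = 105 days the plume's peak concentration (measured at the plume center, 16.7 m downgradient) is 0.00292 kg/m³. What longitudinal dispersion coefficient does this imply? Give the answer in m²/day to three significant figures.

0.335 m²/day

At the plume center C_max = M/(n_e·A·√(4πDt)), so D = M²/(4πt·(n_e·A·C_max)²).
n_e·A·C_max = 0.38 × 47.6 × 0.00292 = 0.05282 kg/m.
D = 1.11²/(4π × 105 × 0.05282²) = 0.335 m²/day.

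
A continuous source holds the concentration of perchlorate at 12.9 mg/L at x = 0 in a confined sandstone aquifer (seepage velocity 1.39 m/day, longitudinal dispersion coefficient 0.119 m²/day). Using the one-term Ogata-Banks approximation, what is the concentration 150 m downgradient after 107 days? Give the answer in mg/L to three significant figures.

For a continuous step input, C/C₀ ≈ ½·erfc((x−vt)/(2√(Dt))).
vt = 1.39 × 107 = 148.73 m and 2√(Dt) = 2√(0.119 × 107) = 7.137 m.
Argument (x−vt)/(2√(Dt)) = (150 − 148.73)/7.137 = 0.1779; ½·erfc(0.1779) = 0.4007.
C = 12.9 × 0.4007 = 5.17 mg/L.

5.17 mg/L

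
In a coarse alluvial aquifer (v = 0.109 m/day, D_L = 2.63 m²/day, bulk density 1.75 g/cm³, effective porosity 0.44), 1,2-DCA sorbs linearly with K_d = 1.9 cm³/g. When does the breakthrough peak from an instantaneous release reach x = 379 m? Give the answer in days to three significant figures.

Retardation factor R = 1 + ρ_b·K_d/n = 1 + 1.75 × 1.9/0.44 = 8.557.
Sorption retards both mechanisms: v_R = v/R = 0.01274 m/day, D_R = D/R = 0.3074 m²/day.
Peak time from v_R²t² + 2D_R t − x² = 0: t = (√(D_R² + v_R²x²) − D_R)/v_R².
√(D_R² + v_R²x²) = √(0.3074² + 0.01274² × 379²) = 4.838; v_R² = 0.0001623.
t = (4.838 − 0.3074)/0.0001623 = 27900 days.

27900 days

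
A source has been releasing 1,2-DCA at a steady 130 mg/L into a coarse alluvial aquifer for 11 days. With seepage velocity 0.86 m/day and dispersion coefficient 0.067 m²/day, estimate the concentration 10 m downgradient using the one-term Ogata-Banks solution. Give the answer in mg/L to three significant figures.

For a continuous step input, C/C₀ ≈ ½·erfc((x−vt)/(2√(Dt))).
vt = 0.86 × 11 = 9.46 m and 2√(Dt) = 2√(0.067 × 11) = 1.717 m.
Argument (x−vt)/(2√(Dt)) = (10 − 9.46)/1.717 = 0.3145; ½·erfc(0.3145) = 0.3282.
C = 130 × 0.3282 = 42.7 mg/L.

42.7 mg/L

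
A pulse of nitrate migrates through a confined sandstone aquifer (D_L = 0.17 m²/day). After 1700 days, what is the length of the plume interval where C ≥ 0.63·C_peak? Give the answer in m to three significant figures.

The plume is Gaussian with σ = √(2Dt) = √(2 × 0.17 × 1700) = 24.04 m.
C/C_peak = exp(−Δx²/(2σ²)) = 0.63 ⇒ Δx = σ·√(−2 ln 0.63) = 24.04 × 0.9613 = 23.11 m.
Width = 2Δx = 46.2 m.

46.2 m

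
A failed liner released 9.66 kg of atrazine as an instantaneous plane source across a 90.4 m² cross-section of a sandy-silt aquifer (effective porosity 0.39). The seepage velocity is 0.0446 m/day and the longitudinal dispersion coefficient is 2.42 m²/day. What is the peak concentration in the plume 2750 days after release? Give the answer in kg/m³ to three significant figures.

The peak of an instantaneous 1D plume sits at x = vt; there the Gaussian factor is 1 and C_max = M/(n_e·A·√(4πDt)), where n_e·A is the pore area the mass is dissolved in.
√(4πDt) = √(4π × 2.42 × 2750) = 289.2 m, so C_max = 9.66/(0.39 × 90.4 × 289.2) = 0.000947 kg/m³.

0.000947 kg/m³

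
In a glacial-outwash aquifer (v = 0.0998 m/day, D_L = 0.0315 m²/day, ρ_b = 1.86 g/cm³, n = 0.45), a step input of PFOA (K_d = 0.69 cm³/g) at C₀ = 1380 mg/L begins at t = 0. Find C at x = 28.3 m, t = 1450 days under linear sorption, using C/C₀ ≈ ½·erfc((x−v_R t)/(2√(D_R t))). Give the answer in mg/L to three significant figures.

Retardation factor R = 1 + ρ_b·K_d/n = 1 + 1.86 × 0.69/0.45 = 3.852.
Sorption retards both mechanisms: v_R = v/R = 0.02591 m/day, D_R = D/R = 0.008178 m²/day.
v_R·t = 0.02591 × 1450 = 37.5695 m; 2√(D_R t) = 6.887 m; argument = (28.3 − 37.5695)/6.887 = -1.346.
C = C₀ × ½·erfc(-1.346) = 1380 × 0.9715 = 1340 mg/L.

1340 mg/L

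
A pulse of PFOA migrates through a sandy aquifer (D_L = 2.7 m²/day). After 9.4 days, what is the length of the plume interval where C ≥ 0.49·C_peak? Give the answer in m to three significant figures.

17.0 m

The plume is Gaussian with σ = √(2Dt) = √(2 × 2.7 × 9.4) = 7.125 m.
C/C_peak = exp(−Δx²/(2σ²)) = 0.49 ⇒ Δx = σ·√(−2 ln 0.49) = 7.125 × 1.194 = 8.507 m.
Width = 2Δx = 17.0 m.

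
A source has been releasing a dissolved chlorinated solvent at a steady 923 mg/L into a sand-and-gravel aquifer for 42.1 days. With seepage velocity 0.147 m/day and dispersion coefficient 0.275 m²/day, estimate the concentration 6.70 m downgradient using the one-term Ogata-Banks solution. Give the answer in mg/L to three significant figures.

422 mg/L

For a continuous step input, C/C₀ ≈ ½·erfc((x−vt)/(2√(Dt))).
vt = 0.147 × 42.1 = 6.1887 m and 2√(Dt) = 2√(0.275 × 42.1) = 6.805 m.
Argument (x−vt)/(2√(Dt)) = (6.70 − 6.1887)/6.805 = 0.07514; ½·erfc(0.07514) = 0.4577.
C = 923 × 0.4577 = 422 mg/L.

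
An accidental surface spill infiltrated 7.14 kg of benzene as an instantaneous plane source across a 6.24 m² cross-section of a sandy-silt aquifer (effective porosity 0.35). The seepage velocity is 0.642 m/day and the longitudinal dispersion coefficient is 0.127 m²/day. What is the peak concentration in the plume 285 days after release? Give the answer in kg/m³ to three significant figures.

The peak of an instantaneous 1D plume sits at x = vt; there the Gaussian factor is 1 and C_max = M/(n_e·A·√(4πDt)), where n_e·A is the pore area the mass is dissolved in.
√(4πDt) = √(4π × 0.127 × 285) = 21.33 m, so C_max = 7.14/(0.35 × 6.24 × 21.33) = 0.153 kg/m³.

0.153 kg/m³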